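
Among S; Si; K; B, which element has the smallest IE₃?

IE_3 is the cost of taking one more electron from the +2 cation: S²⁺ still has 4 valence electrons; Si²⁺ still has 2 valence electrons; K²⁺ is already 1 electron into the core; B²⁺ still has 1 valence electron.
Core electrons are held far more tightly than valence electrons, so K tops the IE_3 order.
Valence configurations: S²⁺ [Ne]3s²3p², Si²⁺ [Ne]3s², B²⁺ [He]2s¹.
The numbers (kJ/mol): S 3357, Si 3232, K 4420, B 3660.
Putting it together, IE_3: Si < S < B < K.

Si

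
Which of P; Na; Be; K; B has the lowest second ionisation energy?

The second ionization energy removes an electron from the +1 ion. For each element: P⁺ still has 4 valence electrons; Na⁺ is the bare [Ne] core; Be⁺ still has 1 valence electron; K⁺ is the bare [Ar] core; B⁺ still has 2 valence electrons.
Pulling an electron out of a noble-gas core costs far more than removing a remaining valence electron, so K and Na sit at the high end of IE_2.
Valence configurations: P⁺ [Ne]3s²3p², Be⁺ [He]2s¹, B⁺ [He]2s².
The numbers (kJ/mol): P 1907, Na 4562, Be 1757, K 3052, B 2427.
So the second ionization energies run Be < P < B < K < Na.

Be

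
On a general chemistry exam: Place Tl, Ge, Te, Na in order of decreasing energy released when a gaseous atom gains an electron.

Na is in period 3, group 1; Ge is in period 4, group 14; Te is in period 5, group 16; Tl is in period 6, group 13.
Electron affinity generally becomes more exothermic across a period toward the halogens and less exothermic down a group.
These span different periods and groups, so the two trends combine.
Na > Tl: period and group pull opposite ways; the down-group shift dominates (53 vs 19 kJ/mol).
Ge > Na: period and group pull opposite ways; the across-period shift dominates (119 vs 53 kJ/mol).
Te > Ge: the two effects oppose for this pair; the across-period effect wins (190 vs 119 kJ/mol).
Tabulated electron affinity (kJ/mol): Na 53, Ge 119, Te 190, Tl 19.
So from highest to lowest: Te > Ge > Na > Tl.

Te > Ge > Na > Tl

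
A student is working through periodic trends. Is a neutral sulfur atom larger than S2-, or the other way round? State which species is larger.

S2-

Forming S2- adds 2 electrons to S. More electron–electron repulsion in the same shell, with unchanged nuclear charge, lets the cloud expand.
An anion is larger than its parent atom: S2- > S.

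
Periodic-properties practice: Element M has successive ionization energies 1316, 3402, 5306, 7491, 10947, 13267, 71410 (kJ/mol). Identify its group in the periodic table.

Look for the largest jump between consecutive ionization energies: IE7/IE6 ≈ 5.4, far larger than any earlier ratio.
That jump marks the point where a core electron is being removed. So the atom has 6 valence electrons.
A main-group element with 6 valence electrons is in group 16.

Group 16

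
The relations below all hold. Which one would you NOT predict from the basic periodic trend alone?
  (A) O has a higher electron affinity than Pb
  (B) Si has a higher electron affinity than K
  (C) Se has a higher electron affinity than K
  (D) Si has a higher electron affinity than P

(D)

The general trend: electron affinity increases across a period and decreases down a group.
(A) O (period 2, group 16) vs Pb (period 6, group 14): the stated order agrees with the simple trend.
(B) Si (period 3, group 14) vs K (period 4, group 1): the stated order agrees with the simple trend.
(C) Se (period 4, group 16) vs K (period 4, group 1): the stated order agrees with the simple trend.
(D) Si (period 3, group 14) vs P (period 3, group 15): the stated order contradicts the simple trend.
The exception is (D): adding an electron to P's half-filled 3p³ is unfavourable, so Si (3p²) has the more exothermic EA.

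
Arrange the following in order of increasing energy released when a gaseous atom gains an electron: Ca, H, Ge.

H is in period 1, group 1; Ca is in period 4, group 2; Ge is in period 4, group 14.
Atoms with high Z_eff and room in the valence shell (especially the halogens) have the most exothermic electron affinities.
These span different periods and groups, so the two trends combine.
H > Ca: period and group pull opposite ways; the down-group shift dominates (73 vs 2 kJ/mol).
Ge > H: the two effects oppose for this pair; the across-period effect wins (119 vs 73 kJ/mol).
Tabulated electron affinity (kJ/mol): H 73, Ca 2, Ge 119.
So from lowest to highest: Ca < H < Ge.

Ca, H, Ge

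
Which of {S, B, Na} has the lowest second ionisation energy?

The second ionization energy removes an electron from the +1 ion. For each element: S⁺ still has 5 valence electrons; B⁺ still has 2 valence electrons; Na⁺ is the bare [Ne] core.
Breaking into a closed-shell core is much more expensive than removing a leftover valence electron — Na has the largest IE_2 here.
Valence configurations: S⁺ [Ne]3s²3p³, B⁺ [He]2s².
Approximate IE_2 values (kJ/mol): S 2252, B 2427, Na 4562.
Hence IE_2: S < B < Na.

S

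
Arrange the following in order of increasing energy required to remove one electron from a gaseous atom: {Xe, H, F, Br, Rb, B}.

H is in period 1, group 1; B is in period 2, group 13; F is in period 2, group 17; Br is in period 4, group 17; Rb is in period 5, group 1; Xe is in period 5, group 18.
First ionization energy rises across a period (greater Z_eff holds electrons more tightly) and falls down a group (valence electrons are farther from the nucleus).
These span different periods and groups, so the two trends combine.
B > Rb: both effects reinforce here, so B is clearly the higher of the two.
Br > B: the two effects oppose for this pair; the across-period effect wins (1140 vs 801 kJ/mol).
Xe > Br: the two effects oppose for this pair; the across-period effect wins (1170 vs 1140 kJ/mol).
H > Xe: period and group pull opposite ways; the down-group shift dominates (1312 vs 1170 kJ/mol).
F > H: the two effects oppose for this pair; the across-period effect wins (1681 vs 1312 kJ/mol).
For reference (kJ/mol): H 1312, B 801, F 1681, Br 1140, Rb 403, Xe 1170.
So from lowest to highest: Rb < B < Br < Xe < H < F.

Rb, B, Br, Xe, H, F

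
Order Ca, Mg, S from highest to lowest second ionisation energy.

S > Mg > Ca

After 1 electron has been removed, what remains? Ca⁺ still has 1 valence electron; Mg⁺ still has 1 valence electron; S⁺ still has 5 valence electrons.
All are still removing valence electrons, so compare the +1 ions as you would atoms: IE_2 generally rises across a period (higher Z_eff) and falls down a group (larger shell), subject to the usual subshell exceptions.
Valence configurations: Ca⁺ [Ar]4s¹, Mg⁺ [Ne]3s¹, S⁺ [Ne]3s²3p³.
The numbers (kJ/mol): Ca 1145, Mg 1451, S 2252.
Hence IE_2: Ca < Mg < S.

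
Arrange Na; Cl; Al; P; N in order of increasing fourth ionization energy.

P < Cl < N < Na < Al

The fourth ionization energy removes an electron from the +3 ion. For each element: Na³⁺ is already 2 electrons into the core; Cl³⁺ still has 4 valence electrons; Al³⁺ is the bare [Ne] core; P³⁺ still has 2 valence electrons; N³⁺ still has 2 valence electrons.
Breaking into a closed-shell core is much more expensive than removing a leftover valence electron — Na and Al have the largest IE_4 here.
Valence configurations: Cl³⁺ [Ne]3s²3p², P³⁺ [Ne]3s², N³⁺ [He]2s².
Tabulated IE_4 (kJ/mol): Na 9543, Cl 5159, Al 11577, P 4964, N 7475.
Overall IE_4 order: P < Cl < N < Na < Al.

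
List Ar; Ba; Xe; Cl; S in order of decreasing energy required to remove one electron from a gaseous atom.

Ar > Cl > Xe > S > Ba

S is in period 3, group 16; Cl is in period 3, group 17; Ar is in period 3, group 18; Xe is in period 5, group 18; Ba is in period 6, group 2.
IE₁ increases left→right with effective nuclear charge and decreases top→bottom as the valence shell moves farther out.
These span different periods and groups, so the two trends combine.
S > Ba: both effects reinforce here, so S is clearly the higher of the two.
Xe > S: period and group pull opposite ways; the across-period shift dominates (1170 vs 1000 kJ/mol).
Cl > Xe: period and group pull opposite ways; the down-group shift dominates (1251 vs 1170 kJ/mol).
Ar > Cl: both are in period 3; the period trend gives Ar the larger value.
Tabulated first ionization energy (kJ/mol): S 1000, Cl 1251, Ar 1521, Xe 1170, Ba 503.
So from highest to lowest: Ar > Cl > Xe > S > Ba.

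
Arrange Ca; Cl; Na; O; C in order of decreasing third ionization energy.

Na > O > Ca > C > Cl

The third ionization energy removes an electron from the +2 ion. For each element: Ca²⁺ is the bare [Ar] core; Cl²⁺ still has 5 valence electrons; Na²⁺ is already 1 electron into the core; O²⁺ still has 4 valence electrons; C²⁺ still has 2 valence electrons.
Usually core removal costs more than valence removal, but here the competition is close: a tightly held n=2 valence electron can cost more to remove than an n=3 core electron, so the actual values have to decide it.
Valence configurations: Cl²⁺ [Ne]3s²3p³, O²⁺ [He]2s²2p², C²⁺ [He]2s².
Approximate IE_3 values (kJ/mol): Ca 4912, Cl 3822, Na 6910, O 5300, C 4620.
Hence IE_3: Cl < C < Ca < O < Na.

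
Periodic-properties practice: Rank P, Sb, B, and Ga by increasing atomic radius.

B < P < Ga < Sb

B is in period 2, group 13; P is in period 3, group 15; Ga is in period 4, group 13; Sb is in period 5, group 15.
Atomic radius shrinks across a period as nuclear charge pulls the same shell inward, and grows down a group as new shells are added.
These span different periods and groups, so the two trends combine.
P > B: period and group pull opposite ways; the down-group shift dominates (111 vs 85 pm).
Ga > P: both effects reinforce here, so Ga is clearly the larger of the two.
Sb > Ga: period and group pull opposite ways; the down-group shift dominates (140 vs 124 pm).
Approximate values (pm): B 85, P 111, Ga 124, Sb 140.
So from smallest to largest: B < P < Ga < Sb.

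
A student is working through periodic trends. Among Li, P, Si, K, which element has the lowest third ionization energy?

P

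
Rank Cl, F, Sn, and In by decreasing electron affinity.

Cl > F > Sn > In

F is in period 2, group 17; Cl is in period 3, group 17; In is in period 5, group 13; Sn is in period 5, group 14.
Adding an electron releases more energy for atoms nearer the top right (short of the noble gases).
These span different periods and groups, so the two trends combine.
Sn > In: both are in period 5; the period trend gives Sn the larger value.
F > Sn: both effects reinforce here, so F is clearly the higher of the two.
Cl > F: this pair runs against the simple trend — see the exception note.
Note the exception: Cl has a higher electron affinity than F, contrary to the simple trend — F's small 2p subshell makes the incoming electron feel strong e⁻–e⁻ repulsion, so Cl actually releases more energy on gaining an electron.
Approximate values (kJ/mol): F 328, Cl 349, In 29, Sn 107.
So from highest to lowest: Cl > F > Sn > In.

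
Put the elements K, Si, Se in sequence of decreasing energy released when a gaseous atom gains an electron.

Se, Si, K

Si is in period 3, group 14; K is in period 4, group 1; Se is in period 4, group 16.
Electron affinity generally becomes more exothermic across a period toward the halogens and less exothermic down a group.
Here both period and group differ, so the two effects have to be weighed against each other.
Si > K: both effects reinforce here, so Si is clearly the higher of the two.
Se > Si: period and group pull opposite ways; the across-period shift dominates (195 vs 134 kJ/mol).
Approximate values (kJ/mol): Si 134, K 48, Se 195.
So from highest to lowest: Se > Si > K.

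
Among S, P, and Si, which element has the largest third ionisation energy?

The third ionization energy removes an electron from the +2 ion. For each element: S²⁺ still has 4 valence electrons; P²⁺ still has 3 valence electrons; Si²⁺ still has 2 valence electrons.
All are still removing valence electrons, so compare the +2 ions as you would atoms: IE_3 generally rises across a period (higher Z_eff) and falls down a group (larger shell), subject to the usual subshell exceptions.
Valence configurations: S²⁺ [Ne]3s²3p², P²⁺ [Ne]3s²3p¹, Si²⁺ [Ne]3s².
P²⁺ loses a lone 3p electron whereas Si²⁺ must break into a filled 3s² pair, so IE_3(Si) > IE_3(P) even though P has the higher nuclear charge.
The numbers (kJ/mol): S 3357, P 2914, Si 3232.
Hence IE_3: P < Si < S.

S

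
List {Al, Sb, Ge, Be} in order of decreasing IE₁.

Be > Sb > Ge > Al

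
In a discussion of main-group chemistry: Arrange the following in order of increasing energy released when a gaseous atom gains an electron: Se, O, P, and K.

O is in period 2, group 16; P is in period 3, group 15; K is in period 4, group 1; Se is in period 4, group 16.
EA tends to increase across a period and decrease down a group, though the pattern is less regular than for IE or radius.
These span different periods and groups, so the two trends combine.
P > K: both effects reinforce here, so P is clearly the higher of the two.
O > P: both effects reinforce here, so O is clearly the higher of the two.
Se > O: this pair runs against the simple trend — see the exception note.
Note the exception: Se has a higher electron affinity than O, contrary to the simple trend — O's compact 2p subshell gives strong electron–electron repulsion on the added electron.
Tabulated electron affinity (kJ/mol): O 141, P 72, K 48, Se 195.
So from lowest to highest: K < P < O < Se.

K, P, O, Se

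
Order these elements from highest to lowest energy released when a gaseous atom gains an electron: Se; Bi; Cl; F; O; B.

Cl > F > Se > O > Bi > B

EA tends to increase across a period and decrease down a group, though the pattern is less regular than for IE or radius.
Neither a single period nor a single group — weigh both effects.
Bi > B: period and group pull opposite ways; the across-period shift dominates (91 vs 27 kJ/mol).
O > Bi: relative to Bi, both the across-period and down-group shifts push O's electron affinity up.
Se > O: this pair runs against the simple trend — see the exception note.
F > Se: both effects reinforce here, so F is clearly the higher of the two.
Cl > F: this pair runs against the simple trend — see the exception note.
Note the exception: Se has a higher electron affinity than O, contrary to the simple trend — O's compact 2p subshell gives strong electron–electron repulsion on the added electron.
Note the exception: Cl has a higher electron affinity than F, contrary to the simple trend — F's small 2p subshell makes the incoming electron feel strong e⁻–e⁻ repulsion, so Cl actually releases more energy on gaining an electron.
Approximate values (kJ/mol): B 27, O 141, F 328, Cl 349, Se 195, Bi 91.
So from highest to lowest: Cl > F > Se > O > Bi > B.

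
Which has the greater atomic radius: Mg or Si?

Mg is in period 3, group 2; Si is in period 3, group 14.
Radius decreases left→right (rising Z_eff, same n) and increases top→bottom (higher n).
All lie in period 3, so atomic radius increases right to left.
So Mg has the greater atomic radius (Mg > Si).

Mg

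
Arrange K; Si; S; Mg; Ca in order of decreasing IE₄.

Mg, Ca, K, S, Si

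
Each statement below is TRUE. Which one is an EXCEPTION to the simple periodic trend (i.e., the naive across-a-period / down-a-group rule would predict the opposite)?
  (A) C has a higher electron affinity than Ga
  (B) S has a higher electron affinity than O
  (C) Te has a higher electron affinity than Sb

The general trend: electron affinity increases across a period and decreases down a group.
(A) C (period 2, group 14) vs Ga (period 4, group 13): the stated order agrees with the simple trend.
(B) S (period 3, group 16) vs O (period 2, group 16): the stated order contradicts the simple trend.
(C) Te (period 5, group 16) vs Sb (period 5, group 15): the stated order agrees with the simple trend.
The exception is (B): the compact 2p subshell of O repels the added electron more than S's larger 3p does.

(B)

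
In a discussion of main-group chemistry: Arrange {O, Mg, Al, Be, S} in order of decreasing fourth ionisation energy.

Be > Al > Mg > O > S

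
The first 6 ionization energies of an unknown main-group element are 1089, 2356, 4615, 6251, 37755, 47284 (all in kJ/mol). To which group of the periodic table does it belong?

Look for the largest jump between consecutive ionization energies: IE5/IE4 ≈ 6.0, far larger than any earlier ratio.
That jump marks the point where a core electron is being removed. So the atom has 4 valence electrons.
A main-group element with 4 valence electrons is in group 14.

Group 14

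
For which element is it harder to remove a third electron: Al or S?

Consider each +2 ion: Al²⁺ still has 1 valence electron; S²⁺ still has 4 valence electrons.
All are still removing valence electrons, so compare the +2 ions as you would atoms: IE_3 generally rises across a period (higher Z_eff) and falls down a group (larger shell), subject to the usual subshell exceptions.
Valence configurations: Al²⁺ [Ne]3s¹, S²⁺ [Ne]3s²3p².
Approximate IE_3 values (kJ/mol): Al 2745, S 3357.
Putting it together, IE_3: Al < S.

S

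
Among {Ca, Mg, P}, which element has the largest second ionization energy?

The second ionization energy removes an electron from the +1 ion. For each element: Ca⁺ still has 1 valence electron; Mg⁺ still has 1 valence electron; P⁺ still has 4 valence electrons.
All are still removing valence electrons, so compare the +1 ions as you would atoms: IE_2 generally rises across a period (higher Z_eff) and falls down a group (larger shell), subject to the usual subshell exceptions.
Valence configurations: Ca⁺ [Ar]4s¹, Mg⁺ [Ne]3s¹, P⁺ [Ne]3s²3p².
The numbers (kJ/mol): Ca 1145, Mg 1451, P 1907.
Overall IE_2 order: Ca < Mg < P.

P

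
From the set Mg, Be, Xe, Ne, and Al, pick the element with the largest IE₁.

Ne

Across a period the outer electron is held more tightly (higher IE₁); down a group it sits in a higher shell, more shielded, and comes off more easily.
Here both period and group differ, so the two effects have to be weighed against each other.
Mg > Al: this pair runs against the simple trend — see the exception note.
Be > Mg: Be sits above Mg in group 2, so the down-group effect alone puts Be higher.
Xe > Be: period and group pull opposite ways; the across-period shift dominates (1170 vs 900 kJ/mol).
Ne > Xe: Ne sits above Xe in group 18, so the down-group effect alone puts Ne higher.
Note the exception: Mg has a higher first ionization energy than Al, contrary to the simple trend — Al's single 3p electron is easier to remove than one from Mg's filled 3s².
Tabulated first ionization energy (kJ/mol): Be 900, Ne 2081, Mg 738, Al 578, Xe 1170.
The largest IE₁ among these belongs to Ne.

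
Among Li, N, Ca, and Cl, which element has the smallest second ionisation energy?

Consider each +1 ion: Li⁺ is the bare [He] core; N⁺ still has 4 valence electrons; Ca⁺ still has 1 valence electron; Cl⁺ still has 6 valence electrons.
Breaking into a closed-shell core is much more expensive than removing a leftover valence electron — Li has the largest IE_2 here.
Valence configurations: N⁺ [He]2s²2p², Ca⁺ [Ar]4s¹, Cl⁺ [Ne]3s²3p⁴.
Tabulated IE_2 (kJ/mol): Li 7298, N 2856, Ca 1145, Cl 2298.
Putting it together, IE_2: Ca < Cl < N < Li.

Ca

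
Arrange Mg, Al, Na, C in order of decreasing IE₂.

Na > C > Al > Mg

After 1 electron has been removed, what remains? Mg⁺ still has 1 valence electron; Al⁺ still has 2 valence electrons; Na⁺ is the bare [Ne] core; C⁺ still has 3 valence electrons.
Pulling an electron out of a noble-gas core costs far more than removing a remaining valence electron, so Na sits at the high end of IE_2.
Valence configurations: Mg⁺ [Ne]3s¹, Al⁺ [Ne]3s², C⁺ [He]2s²2p¹.
Approximate IE_2 values (kJ/mol): Mg 1451, Al 1817, Na 4562, C 2353.
Putting it together, IE_2: Mg < Al < C < Na.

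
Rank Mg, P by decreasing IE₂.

The second ionization energy removes an electron from the +1 ion. For each element: Mg⁺ still has 1 valence electron; P⁺ still has 4 valence electrons.
All are still removing valence electrons, so compare the +1 ions as you would atoms: IE_2 generally rises across a period (higher Z_eff) and falls down a group (larger shell), subject to the usual subshell exceptions.
Valence configurations: Mg⁺ [Ne]3s¹, P⁺ [Ne]3s²3p².
The numbers (kJ/mol): Mg 1451, P 1907.
Hence IE_2: Mg < P.

P, Mg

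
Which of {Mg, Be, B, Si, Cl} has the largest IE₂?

B

After 1 electron has been removed, what remains? Mg⁺ still has 1 valence electron; Be⁺ still has 1 valence electron; B⁺ still has 2 valence electrons; Si⁺ still has 3 valence electrons; Cl⁺ still has 6 valence electrons.
All are still removing valence electrons, so compare the +1 ions as you would atoms: IE_2 generally rises across a period (higher Z_eff) and falls down a group (larger shell), subject to the usual subshell exceptions.
Valence configurations: Mg⁺ [Ne]3s¹, Be⁺ [He]2s¹, B⁺ [He]2s², Si⁺ [Ne]3s²3p¹, Cl⁺ [Ne]3s²3p⁴.
Approximate IE_2 values (kJ/mol): Mg 1451, Be 1757, B 2427, Si 1577, Cl 2298.
Putting it together, IE_2: Mg < Si < Be < Cl < B.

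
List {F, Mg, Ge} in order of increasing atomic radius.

F < Ge < Mg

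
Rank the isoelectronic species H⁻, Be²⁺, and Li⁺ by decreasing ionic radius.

All of these have 2 electrons, so size is governed by nuclear charge alone: the more protons, the stronger the pull on the same electron cloud, and the smaller the ion.
Nuclear charges: Be²⁺ (Z=4), Li⁺ (Z=3), H⁻ (Z=1).
Largest to smallest: H⁻ > Li⁺ > Be²⁺.

H⁻, Li⁺, Be²⁺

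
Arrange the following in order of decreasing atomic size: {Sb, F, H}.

Sb, F, H

H is in period 1, group 1; F is in period 2, group 17; Sb is in period 5, group 15.
Radius decreases left→right (rising Z_eff, same n) and increases top→bottom (higher n).
Here both period and group differ, so the two effects have to be weighed against each other.
F > H: period and group pull opposite ways; the down-group shift dominates (64 vs 32 pm).
Sb > F: both effects reinforce here, so Sb is clearly the larger of the two.
Approximate values (pm): H 32, F 64, Sb 140.
So from largest to smallest: Sb > F > H.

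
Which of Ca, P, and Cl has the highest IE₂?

Cl

Consider each +1 ion: Ca⁺ still has 1 valence electron; P⁺ still has 4 valence electrons; Cl⁺ still has 6 valence electrons.
All are still removing valence electrons, so compare the +1 ions as you would atoms: IE_2 generally rises across a period (higher Z_eff) and falls down a group (larger shell), subject to the usual subshell exceptions.
Valence configurations: Ca⁺ [Ar]4s¹, P⁺ [Ne]3s²3p², Cl⁺ [Ne]3s²3p⁴.
Tabulated IE_2 (kJ/mol): Ca 1145, P 1907, Cl 2298.
Overall IE_2 order: Ca < P < Cl.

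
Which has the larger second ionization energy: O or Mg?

The second ionization energy removes an electron from the +1 ion. For each element: O⁺ still has 5 valence electrons; Mg⁺ still has 1 valence electron.
All are still removing valence electrons, so compare the +1 ions as you would atoms: IE_2 generally rises across a period (higher Z_eff) and falls down a group (larger shell), subject to the usual subshell exceptions.
Valence configurations: O⁺ [He]2s²2p³, Mg⁺ [Ne]3s¹.
The numbers (kJ/mol): O 3388, Mg 1451.
Hence IE_2: Mg < O.

O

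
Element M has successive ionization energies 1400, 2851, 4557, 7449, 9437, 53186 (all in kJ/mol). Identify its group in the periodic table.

Look for the largest jump between consecutive ionization energies: IE6/IE5 ≈ 5.6, far larger than any earlier ratio.
That jump marks the point where a core electron is being removed. So the atom has 5 valence electrons.
A main-group element with 5 valence electrons is in group 15.

Group 15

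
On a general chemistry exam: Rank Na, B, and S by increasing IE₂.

S, B, Na

After 1 electron has been removed, what remains? Na⁺ is the bare [Ne] core; B⁺ still has 2 valence electrons; S⁺ still has 5 valence electrons.
Core electrons are held far more tightly than valence electrons, so Na tops the IE_2 order.
Valence configurations: B⁺ [He]2s², S⁺ [Ne]3s²3p³.
Tabulated IE_2 (kJ/mol): Na 4562, B 2427, S 2252.
So the second ionization energies run S < B < Na.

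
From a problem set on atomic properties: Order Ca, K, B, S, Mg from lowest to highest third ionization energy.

After 2 electrons have been removed, what remains? Ca²⁺ is the bare [Ar] core; K²⁺ is already 1 electron into the core; B²⁺ still has 1 valence electron; S²⁺ still has 4 valence electrons; Mg²⁺ is the bare [Ne] core.
Core electrons are held far more tightly than valence electrons, so K, Ca and Mg top the IE_3 order.
Valence configurations: B²⁺ [He]2s¹, S²⁺ [Ne]3s²3p².
The numbers (kJ/mol): Ca 4912, K 4420, B 3660, S 3357, Mg 7733.
Putting it together, IE_3: S < B < K < Ca < Mg.

S < B < K < Ca < Mg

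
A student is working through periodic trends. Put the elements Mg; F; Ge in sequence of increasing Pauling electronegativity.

Mg < Ge < F

F is in period 2, group 17; Mg is in period 3, group 2; Ge is in period 4, group 14.
Atoms toward the upper right of the periodic table pull bonding electrons most strongly.
Neither a single period nor a single group — weigh both effects.
Ge > Mg: period and group pull opposite ways; the across-period shift dominates (2.01 vs 1.31).
F > Ge: relative to Ge, both the across-period and down-group shifts push F's electronegativity up.
Approximate values (Pauling): F 3.98, Mg 1.31, Ge 2.01.
So from lowest to highest: Mg < Ge < F.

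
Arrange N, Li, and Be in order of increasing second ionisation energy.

Be < N < Li

Consider each +1 ion: N⁺ still has 4 valence electrons; Li⁺ is the bare [He] core; Be⁺ still has 1 valence electron.
Breaking into a closed-shell core is much more expensive than removing a leftover valence electron — Li has the largest IE_2 here.
Valence configurations: N⁺ [He]2s²2p², Be⁺ [He]2s¹.
Approximate IE_2 values (kJ/mol): N 2856, Li 7298, Be 1757.
Hence IE_2: Be < N < Li.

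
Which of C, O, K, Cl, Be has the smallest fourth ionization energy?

The fourth ionization energy removes an electron from the +3 ion. For each element: C³⁺ still has 1 valence electron; O³⁺ still has 3 valence electrons; K³⁺ is already 2 electrons into the core; Cl³⁺ still has 4 valence electrons; Be³⁺ is already 1 electron into the core.
Usually core removal costs more than valence removal, but here the competition is close: a tightly held n=2 valence electron can cost more to remove than an n=3 core electron, so the actual values have to decide it.
Valence configurations: C³⁺ [He]2s¹, O³⁺ [He]2s²2p¹, Cl³⁺ [Ne]3s²3p².
Approximate IE_4 values (kJ/mol): C 6223, O 7469, K 5877, Cl 5159, Be 21007.
So the fourth ionization energies run Cl < K < C < O < Be.

Cl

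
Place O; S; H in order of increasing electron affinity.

H < O < S

H is in period 1, group 1; O is in period 2, group 16; S is in period 3, group 16.
Electron affinity generally becomes more exothermic across a period toward the halogens and less exothermic down a group.
These span different periods and groups, so the two trends combine.
O > H: the two effects oppose for this pair; the across-period effect wins (141 vs 73 kJ/mol).
S > O: this pair runs against the simple trend — see the exception note.
Note the exception: S has a higher electron affinity than O, contrary to the simple trend — the compact 2p subshell of O repels the added electron more than S's larger 3p does.
Tabulated electron affinity (kJ/mol): H 73, O 141, S 200.
So from lowest to highest: H < O < S.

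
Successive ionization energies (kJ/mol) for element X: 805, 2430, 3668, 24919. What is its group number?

Look for the largest jump between consecutive ionization energies: IE4/IE3 ≈ 6.8, far larger than any earlier ratio.
That jump marks the point where a core electron is being removed. So the atom has 3 valence electrons.
A main-group element with 3 valence electrons is in group 13.

Group 13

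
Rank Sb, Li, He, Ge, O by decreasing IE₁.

First ionization energy rises across a period (greater Z_eff holds electrons more tightly) and falls down a group (valence electrons are farther from the nucleus).
These span different periods and groups, so the two trends combine.
Ge > Li: the two effects oppose for this pair; the across-period effect wins (762 vs 520 kJ/mol).
Sb > Ge: the two effects oppose for this pair; the across-period effect wins (831 vs 762 kJ/mol).
O > Sb: both effects reinforce here, so O is clearly the higher of the two.
He > O: relative to O, both the across-period and down-group shifts push He's first ionization energy up.
Tabulated first ionization energy (kJ/mol): He 2372, Li 520, O 1314, Ge 762, Sb 831.
So from highest to lowest: He > O > Sb > Ge > Li.

He > O > Sb > Ge > Li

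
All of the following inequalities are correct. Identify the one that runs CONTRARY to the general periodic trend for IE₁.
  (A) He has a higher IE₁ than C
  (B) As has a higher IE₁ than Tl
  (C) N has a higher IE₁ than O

The general trend: IE₁ increases across a period and decreases down a group.
(A) He (period 1, group 18) vs C (period 2, group 14): the stated order agrees with the simple trend.
(B) As (period 4, group 15) vs Tl (period 6, group 13): the stated order agrees with the simple trend.
(C) N (period 2, group 15) vs O (period 2, group 16): the stated order contradicts the simple trend.
The exception is (C): pairing an electron in O's 2p⁴ costs repulsion energy, so O ionizes more easily than half-filled N (2p³).

(C)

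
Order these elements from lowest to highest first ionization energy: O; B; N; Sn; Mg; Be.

Sn < Mg < B < Be < O < N

Across a period the outer electron is held more tightly (higher IE₁); down a group it sits in a higher shell, more shielded, and comes off more easily.
These span different periods and groups, so the two trends combine.
Mg > Sn: the two effects oppose for this pair; the down-group effect wins (738 vs 709 kJ/mol).
B > Mg: relative to Mg, both the across-period and down-group shifts push B's first ionization energy up.
Be > B: this pair runs against the simple trend — see the exception note.
O > Be: both are in period 2; the period trend gives O the larger value.
N > O: this pair runs against the simple trend — see the exception note.
Note the exception: Be has a higher first ionization energy than B, contrary to the simple trend — removing B's lone 2p electron is easier than breaking Be's filled 2s².
Note the exception: N has a higher first ionization energy than O, contrary to the simple trend — pairing an electron in O's 2p⁴ costs repulsion energy, so O ionizes more easily than half-filled N (2p³).
Tabulated first ionization energy (kJ/mol): Be 900, B 801, N 1402, O 1314, Mg 738, Sn 709.
So from lowest to highest: Sn < Mg < B < Be < O < N.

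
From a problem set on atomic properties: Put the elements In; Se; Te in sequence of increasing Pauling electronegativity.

Se is in period 4, group 16; In is in period 5, group 13; Te is in period 5, group 16.
EN rises left→right (higher Z_eff, smaller atoms) and falls top→bottom (larger, more shielded atoms).
These span different periods and groups, so the two trends combine.
Te > In: Te lies to the right of In in period 5, so the across-period effect alone puts Te higher.
Se > Te: Se sits above Te in group 16, so the down-group effect alone puts Se higher.
For reference (Pauling): Se 2.55, In 1.78, Te 2.10.
So from lowest to highest: In < Te < Se.

In < Te < Se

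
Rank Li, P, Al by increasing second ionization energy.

Al, P, Li

Consider each +1 ion: Li⁺ is the bare [He] core; P⁺ still has 4 valence electrons; Al⁺ still has 2 valence electrons.
Breaking into a closed-shell core is much more expensive than removing a leftover valence electron — Li has the largest IE_2 here.
Valence configurations: P⁺ [Ne]3s²3p², Al⁺ [Ne]3s².
The numbers (kJ/mol): Li 7298, P 1907, Al 1817.
Putting it together, IE_2: Al < P < Li.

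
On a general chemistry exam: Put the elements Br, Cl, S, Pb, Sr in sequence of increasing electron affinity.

Adding an electron releases more energy for atoms nearer the top right (short of the noble gases).
These span different periods and groups, so the two trends combine.
Pb > Sr: the two effects oppose for this pair; the across-period effect wins (35 vs 5 kJ/mol).
S > Pb: both effects reinforce here, so S is clearly the higher of the two.
Br > S: the two effects oppose for this pair; the across-period effect wins (325 vs 200 kJ/mol).
Cl > Br: Cl sits above Br in group 17, so the down-group effect alone puts Cl higher.
Tabulated electron affinity (kJ/mol): S 200, Cl 349, Br 325, Sr 5, Pb 35.
So from lowest to highest: Sr < Pb < S < Br < Cl.

Sr, Pb, S, Br, Cl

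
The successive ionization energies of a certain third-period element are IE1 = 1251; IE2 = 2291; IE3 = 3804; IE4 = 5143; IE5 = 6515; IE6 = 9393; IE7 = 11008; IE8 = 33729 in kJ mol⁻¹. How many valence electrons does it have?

Look for the largest jump between consecutive ionization energies: IE8/IE7 ≈ 3.1, far larger than any earlier ratio.
That jump marks the point where a core electron is being removed. So the atom has 7 valence electrons.

7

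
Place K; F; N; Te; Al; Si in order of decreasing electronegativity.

F > N > Te > Si > Al > K

N is in period 2, group 15; F is in period 2, group 17; Al is in period 3, group 13; Si is in period 3, group 14; K is in period 4, group 1; Te is in period 5, group 16.
Atoms toward the upper right of the periodic table pull bonding electrons most strongly.
Here both period and group differ, so the two effects have to be weighed against each other.
Al > K: relative to K, both the across-period and down-group shifts push Al's electronegativity up.
Si > Al: Si lies to the right of Al in period 3, so the across-period effect alone puts Si higher.
Te > Si: period and group pull opposite ways; the across-period shift dominates (2.10 vs 1.90).
N > Te: the two effects oppose for this pair; the down-group effect wins (3.04 vs 2.10).
F > N: F lies to the right of N in period 2, so the across-period effect alone puts F higher.
Tabulated electronegativity (Pauling): N 3.04, F 3.98, Al 1.61, Si 1.90, K 0.82, Te 2.10.
So from highest to lowest: F > N > Te > Si > Al > K.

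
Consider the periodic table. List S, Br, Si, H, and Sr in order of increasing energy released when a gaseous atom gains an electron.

Sr, H, Si, S, Br

H is in period 1, group 1; Si is in period 3, group 14; S is in period 3, group 16; Br is in period 4, group 17; Sr is in period 5, group 2.
Adding an electron releases more energy for atoms nearer the top right (short of the noble gases).
Neither a single period nor a single group — weigh both effects.
H > Sr: period and group pull opposite ways; the down-group shift dominates (73 vs 5 kJ/mol).
Si > H: period and group pull opposite ways; the across-period shift dominates (134 vs 73 kJ/mol).
S > Si: S lies to the right of Si in period 3, so the across-period effect alone puts S higher.
Br > S: the two effects oppose for this pair; the across-period effect wins (325 vs 200 kJ/mol).
Tabulated electron affinity (kJ/mol): H 73, Si 134, S 200, Br 325, Sr 5.
So from lowest to highest: Sr < H < Si < S < Br.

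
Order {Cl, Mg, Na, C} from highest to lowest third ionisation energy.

Mg > Na > C > Cl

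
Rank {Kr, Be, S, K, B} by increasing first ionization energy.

Be is in period 2, group 2; B is in period 2, group 13; S is in period 3, group 16; K is in period 4, group 1; Kr is in period 4, group 18.
IE₁ increases left→right with effective nuclear charge and decreases top→bottom as the valence shell moves farther out.
Here both period and group differ, so the two effects have to be weighed against each other.
B > K: both effects reinforce here, so B is clearly the higher of the two.
Be > B: this pair runs against the simple trend — see the exception note.
S > Be: period and group pull opposite ways; the across-period shift dominates (1000 vs 900 kJ/mol).
Kr > S: period and group pull opposite ways; the across-period shift dominates (1351 vs 1000 kJ/mol).
Note the exception: Be has a higher first ionization energy than B, contrary to the simple trend — removing B's lone 2p electron is easier than breaking Be's filled 2s².
Tabulated first ionization energy (kJ/mol): Be 900, B 801, S 1000, K 419, Kr 1351.
So from lowest to highest: K < B < Be < S < Kr.

K, B, Be, S, Kr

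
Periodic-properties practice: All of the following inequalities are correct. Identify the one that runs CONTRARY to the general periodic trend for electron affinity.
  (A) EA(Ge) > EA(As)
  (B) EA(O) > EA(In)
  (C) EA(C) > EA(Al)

(A)

The general trend: electron affinity increases across a period and decreases down a group.
(A) Ge (period 4, group 14) vs As (period 4, group 15): the stated order contradicts the simple trend.
(B) O (period 2, group 16) vs In (period 5, group 13): the stated order agrees with the simple trend.
(C) C (period 2, group 14) vs Al (period 3, group 13): the stated order agrees with the simple trend.
The exception is (A): adding an electron to As's half-filled 4p³ is unfavourable, so Ge (4p²) has the more exothermic EA.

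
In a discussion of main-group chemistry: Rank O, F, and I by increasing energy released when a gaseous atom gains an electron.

O < I < F

O is in period 2, group 16; F is in period 2, group 17; I is in period 5, group 17.
Electron affinity generally becomes more exothermic across a period toward the halogens and less exothermic down a group.
These span different periods and groups, so the two trends combine.
I > O: period and group pull opposite ways; the across-period shift dominates (295 vs 141 kJ/mol).
F > I: F sits above I in group 17, so the down-group effect alone puts F higher.
Approximate values (kJ/mol): O 141, F 328, I 295.
So from lowest to highest: O < I < F.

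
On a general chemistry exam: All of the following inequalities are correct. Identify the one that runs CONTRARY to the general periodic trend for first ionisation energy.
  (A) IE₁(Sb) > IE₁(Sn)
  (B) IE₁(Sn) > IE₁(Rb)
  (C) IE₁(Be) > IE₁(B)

(C)

The general trend: first ionisation energy increases across a period and decreases down a group.
(A) Sb (period 5, group 15) vs Sn (period 5, group 14): the stated order agrees with the simple trend.
(B) Sn (period 5, group 14) vs Rb (period 5, group 1): the stated order agrees with the simple trend.
(C) Be (period 2, group 2) vs B (period 2, group 13): the stated order contradicts the simple trend.
The exception is (C): removing B's lone 2p electron is easier than breaking Be's filled 2s².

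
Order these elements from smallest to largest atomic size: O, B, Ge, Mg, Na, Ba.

Radius decreases left→right (rising Z_eff, same n) and increases top→bottom (higher n).
Here both period and group differ, so the two effects have to be weighed against each other.
B > O: B lies to the left of O in period 2, so the across-period effect alone puts B larger.
Ge > B: period and group pull opposite ways; the down-group shift dominates (121 vs 85 pm).
Mg > Ge: period and group pull opposite ways; the across-period shift dominates (139 vs 121 pm).
Na > Mg: both are in period 3; the period trend gives Na the larger value.
Ba > Na: period and group pull opposite ways; the down-group shift dominates (196 vs 155 pm).
Tabulated atomic radius (pm): B 85, O 63, Na 155, Mg 139, Ge 121, Ba 196.
So from smallest to largest: O < B < Ge < Mg < Na < Ba.

O < B < Ge < Mg < Na < Ba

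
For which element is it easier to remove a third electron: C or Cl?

After 2 electrons have been removed, what remains? C²⁺ still has 2 valence electrons; Cl²⁺ still has 5 valence electrons.
All are still removing valence electrons, so compare the +2 ions as you would atoms: IE_3 generally rises across a period (higher Z_eff) and falls down a group (larger shell), subject to the usual subshell exceptions.
Valence configurations: C²⁺ [He]2s², Cl²⁺ [Ne]3s²3p³.
Tabulated IE_3 (kJ/mol): C 4620, Cl 3822.
So the third ionization energies run Cl < C.

Cl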